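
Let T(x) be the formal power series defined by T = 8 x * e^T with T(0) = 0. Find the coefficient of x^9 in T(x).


Apply the Lagrange inversion formula: if T = 8 x * phi(T) with phi(t) = e^t, then
[x^n] T = 8^n * (1/n) [t^(n-1)] phi(t)^n = 8^n * (1/n) [t^(n-1)] e^(n t) = 8^n * (1/n) * n^(n-1) / (n-1)! = 8^n * n^(n-1) / n!.
When c = 1 this is the Cayley count of rooted labeled trees on n vertices, divided by n!.
For n = 9: 8^9 * 9^8 / 9! = 134217728 * 43046721/362880 = 557256278016/35.

557256278016/35


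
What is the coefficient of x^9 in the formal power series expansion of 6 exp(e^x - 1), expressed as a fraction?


exp(e^x - 1) is the exponential generating function for the Bell numbers Bell_k: exp(e^x - 1) = sum_{k>=0} Bell_k x^k / k!.
So the coefficient of x^9 in 6 exp(e^x - 1) is 6 Bell_9 / 9!.
Computing: Bell_9 = 21147 and 9! = 362880, giving
6 * 21147/362880 = 1007/2880.

1007/2880


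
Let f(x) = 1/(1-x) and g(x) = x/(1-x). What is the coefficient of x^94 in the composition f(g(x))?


First simplify the composition: f(g(x)) = 1/(1 - x/(1-x)) = (1-x)/((1-x) - x) = (1-x)/(1-2x).
Now extract the coefficient. Write (1-x)/(1-2x) = 1/(1-2x) - x/(1-2x).
The coefficient of x^n in 1/(1-2x) is 2^n, and in x/(1-2x) is 2^(n-1) (for n >= 1).
So the coefficient of x^94 is 2^94 - 2^93 = 19807040628566084398385987584 - 9903520314283042199192993792 = 9903520314283042199192993792.

9903520314283042199192993792


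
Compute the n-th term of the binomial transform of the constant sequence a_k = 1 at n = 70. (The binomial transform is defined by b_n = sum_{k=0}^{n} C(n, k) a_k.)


With a_k = 1 for all k, b_n = sum_{k=0}^{n} C(n, k) = 2^n by the binomial theorem.
For n = 70: 2^70 = 1180591620717411303424.

1180591620717411303424


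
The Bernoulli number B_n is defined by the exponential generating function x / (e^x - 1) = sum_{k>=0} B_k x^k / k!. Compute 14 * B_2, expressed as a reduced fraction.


Bernoulli numbers can also be computed recursively via B_0 = 1 and sum_{j=0}^{m} C(m+1, j) B_j = 0 for m >= 1. Odd-index Bernoulli numbers vanish for k >= 3.
Computing B_2 = 1/6, so 14 * B_2 = 14 * 1/6 = 7/3.

7/3


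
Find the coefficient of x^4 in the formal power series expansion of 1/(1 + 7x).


Write 1/(1 + c x) = 1/(1 - (-c) x) and apply the geometric-series identity
1/(1 - y) = sum_{k>=0} y^k to get 1/(1 + c x) = sum_{k>=0} (-c)^k x^k.
So the coefficient of x^k is (-c)^k = (-1)^k * c^k.
Here c = 7 and k = 4:
(-7)^4 = 1 * 2401 = 2401

2401


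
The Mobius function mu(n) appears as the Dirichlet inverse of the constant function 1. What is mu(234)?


234 has a squared prime factor, so mu(234) = 0.
Factorization reveals a repeated prime.

0


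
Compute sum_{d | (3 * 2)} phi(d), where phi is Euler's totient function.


First, 3 * 2 = 6. One classical identity is sum_{d | n} phi(d) = n (each k in [1, n] has a unique gcd with n, and among the k's with gcd(k, n) = n/d there are phi(d) of them). So the sum equals 6. We also verify directly:
Divisors of 6: 1, 2, 3, 6.
phi values: 1, 1, 2, 2.
Sum = 6.

6


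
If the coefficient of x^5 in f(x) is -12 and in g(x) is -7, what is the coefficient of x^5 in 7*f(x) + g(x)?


Scalar multiplication scales coefficients: 7 * -12 = -84.
Then add the g coefficient: -84 + -7
= -91

-91


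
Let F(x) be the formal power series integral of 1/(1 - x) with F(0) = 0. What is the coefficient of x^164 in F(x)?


1/(1 - x) = sum_{k>=0} x^k. Integrating termwise and using F(0) = 0 gives
F(x) = sum_{k>=0} x^(k+1) / (k+1) = sum_{m>=1} x^m / m = -ln(1 - x).
So the coefficient of x^164 is 1/164 = 1/164.

1/164


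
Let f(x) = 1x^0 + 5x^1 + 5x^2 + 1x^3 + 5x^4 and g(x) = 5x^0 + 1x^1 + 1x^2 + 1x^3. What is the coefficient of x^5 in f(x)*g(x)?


Cauchy product at x^5:
5*1 + 1*1 + 5*1
= 11

11


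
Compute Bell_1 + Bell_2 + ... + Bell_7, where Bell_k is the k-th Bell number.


Recall Bell_k counts set partitions of a k-set (with Bell_0 = 1 by convention).
Bell_1 through Bell_7: 1, 2, 5, 15, 52, 203, 877
Sum = 1 + 2 + 5 + 15 + 52 + 203 + 877 = 1155.

1155


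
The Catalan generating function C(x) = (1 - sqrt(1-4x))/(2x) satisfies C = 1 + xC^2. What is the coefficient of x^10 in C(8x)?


Substituting x -> 8x scales the n-th coefficient by 8^n, so [x^10] C(8x) = 8^10 * C_10.
C_10 = C(2*10, 10)/(11) = 184756/11 = 16796.
So 8^10 * 16796 = 1073741824 * 16796 = 18034567675904.

18034567675904


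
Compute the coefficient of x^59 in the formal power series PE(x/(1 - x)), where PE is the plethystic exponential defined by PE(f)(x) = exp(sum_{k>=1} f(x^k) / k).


For f(x) = x/(1 - x) we have
sum_{k>=1} f(x^k) / k = sum_{k>=1} (1/k) * x^k / (1 - x^k) = sum_{k, m >= 1} x^(k m) / k,
which after exponentiating simplifies to
PE(x/(1 - x)) = prod_{k>=1} 1 / (1 - x^k).
This is the generating function for the partition function p(n), so the coefficient of x^59 is p(59).
Computing p(59) by dynamic programming over parts 1, 2, ..., 59: p(59) = 831820.

831820


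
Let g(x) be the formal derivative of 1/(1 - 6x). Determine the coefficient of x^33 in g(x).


Differentiate termwise: d/dx sum_{k>=0} 6^k x^k = sum_{k>=1} k 6^k x^(k-1) = sum_{j>=0} (j+1) 6^(j+1) x^j.
Equivalently, d/dx [1/(1 - 6x)] = 6/(1 - 6x)^2.
For j = 33: 34 * 6^34 = 34 * 286511799958070431838109696 = 9741401198574394682495729664.

9741401198574394682495729664


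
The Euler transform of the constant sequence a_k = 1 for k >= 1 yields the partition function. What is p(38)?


The Euler transform converts the sequence a_k = 1 into the number of integer partitions.
Using the recurrence or dynamic programming:
p(38) = 26015

26015


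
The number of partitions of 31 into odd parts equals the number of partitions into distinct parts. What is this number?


Computing partitions of 31 into odd parts (1, 3, 5, ...):
Using the generating function prod_{k>=0} 1/(1-x^(2k+1)),
the count is 340

340


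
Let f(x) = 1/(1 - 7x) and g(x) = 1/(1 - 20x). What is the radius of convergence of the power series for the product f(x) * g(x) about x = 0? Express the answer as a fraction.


The radius of 1/(1 - 7x) is 1/7 (nearest singularity at x = 1/7), and the radius of 1/(1 - 20x) is 1/20.
The product f(x)*g(x) = 1/((1 - 7x)(1 - 20x)) has singularities at both 1/7 and 1/20, so its radius of convergence is the distance to the nearest one:
min(1/7, 1/20) = 1/20.

1/20


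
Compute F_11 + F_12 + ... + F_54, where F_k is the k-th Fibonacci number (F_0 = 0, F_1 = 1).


Use the identity sum_{k=0}^{N} F_k = F_{N+2} - 1 (which follows from F_{k+2} - F_{k+1} = F_k). Then
sum_{k=11}^{54} F_k = (F_{56} - 1) - (F_{12} - 1) = F_{56} - F_{12}.
Computing: F_{56} = 225851433717, F_{12} = 144, so
Sum = 225851433717 - 144 = 225851433573.

225851433573


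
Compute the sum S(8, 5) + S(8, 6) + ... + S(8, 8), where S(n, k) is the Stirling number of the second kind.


By definition, S(n, k) counts partitions of an n-set into exactly k nonempty blocks.
Computing row n = 8 for k = 5..8:
S(8, k): 1050, 266, 28, 1
Sum = 1345.

1345


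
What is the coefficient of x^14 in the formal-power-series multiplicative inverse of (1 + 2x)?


The inverse is 1/(1 + 2x). Apply the geometric identity 1/(1 - y) = sum_{k>=0} y^k with y = -2x:
1/(1 + 2x) = sum_{k>=0} (-2)^k x^k.
So the coefficient of x^14 is (-2)^14 = 16384.

16384


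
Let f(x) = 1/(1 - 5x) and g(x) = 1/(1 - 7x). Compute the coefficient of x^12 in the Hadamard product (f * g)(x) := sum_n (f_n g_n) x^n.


f has coefficients f_k = 5^k and g has coefficients g_k = 7^k, so the Hadamard product has coefficient (f*g)_k = 5^k * 7^k = 35^k.
For k = 12: 35^12 = 3379220508056640625.

3379220508056640625


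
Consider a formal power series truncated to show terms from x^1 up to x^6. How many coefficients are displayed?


From x^1 to x^6 inclusive, the count is 6 - 1 + 1 = 6.

6


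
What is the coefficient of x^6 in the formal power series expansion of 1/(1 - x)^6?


The expansion 1/(1 - x)^r = sum_{k>=0} C(k + r - 1, r - 1) x^k follows from the multiset / negative-binomial theorem (or from repeated differentiation of the geometric series).
For r = 6 and k = 6:
C(11, 5) = 39916800 / (120 * 720) = 462.

462


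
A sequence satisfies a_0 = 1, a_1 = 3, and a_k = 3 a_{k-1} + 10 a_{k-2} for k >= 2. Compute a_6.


The characteristic equation is t^2 - 3 t - 10 = 0, with roots r_1 = 5 and r_2 = -2 (so c_1 = r_1 + r_2, c_2 = -r_1 r_2 as required).
One can use the closed form a_n = A r_1^n + B r_2^n, but direct iteration is more reliable:
a_0 = 1, a_1 = 3, a_2 = 19, a_3 = 87, a_4 = 451, a_5 = 2223, a_6 = 11179.
So a_6 = 11179.

11179


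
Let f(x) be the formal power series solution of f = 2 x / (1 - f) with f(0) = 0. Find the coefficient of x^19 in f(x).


Apply Lagrange inversion: f = 2 x * phi(f) with phi(t) = 1/(1 - t), so
[x^n] f = 2^n * (1/n) [t^(n-1)] phi(t)^n = 2^n * (1/n) [t^(n-1)] (1 - t)^(-n) = 2^n * (1/n) C(2n - 2, n - 1) = 2^n * C_{n-1}.
For n = 19: C_18 = C(36, 18) / 19 = 9075135300/19 = 477638700.
With the 2^19 = 524288 factor, the coefficient is 524288 * 477638700 = 250420238745600.

250420238745600


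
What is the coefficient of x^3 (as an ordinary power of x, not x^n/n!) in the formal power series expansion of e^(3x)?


The exponential series is e^y = sum_{k>=0} y^k / k!. Substituting y = 3x gives
e^(3x) = sum_{k>=0} 3^k x^k / k!.
So the coefficient of x^n is a^n/n! with a = 3, n = 3:
3^3 / 3! = 27/6 = 9/2

9/2


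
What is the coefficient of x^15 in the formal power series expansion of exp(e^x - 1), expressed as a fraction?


exp(e^x - 1) is the exponential generating function for the Bell numbers Bell_k: exp(e^x - 1) = sum_{k>=0} Bell_k x^k / k!.
So the coefficient of x^15 in exp(e^x - 1) is Bell_15 / 15!.
Computing: Bell_15 = 1382958545 and 15! = 1307674368000, giving
1382958545/1307674368000 = 276591709/261534873600.

276591709/261534873600


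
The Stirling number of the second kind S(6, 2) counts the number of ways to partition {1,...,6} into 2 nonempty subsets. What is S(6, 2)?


Using the explicit formula S(n,k) = (1/k!) sum_{j=0}^{k} (-1)^(k-j) C(k,j) j^n:
S(6, 2) = 31
Equivalently, S(n,k) is n! times the coefficient of x^n in the EGF (e^x - 1)^k / k!.

31


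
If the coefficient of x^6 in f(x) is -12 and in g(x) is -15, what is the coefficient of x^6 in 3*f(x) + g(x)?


Scalar multiplication scales coefficients: 3 * -12 = -36.
Then add the g coefficient: -36 + -15
= -51

-51


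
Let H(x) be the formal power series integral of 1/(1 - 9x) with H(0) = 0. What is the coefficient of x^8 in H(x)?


1/(1 - 9x) = sum_{k>=0} 9^k x^k. Integrating termwise with H(0) = 0:
H(x) = sum_{k>=0} 9^k x^(k+1) / (k+1) = sum_{m>=1} 9^(m-1) x^m / m.
For m = 8: 9^7/8 = 4782969/8 = 4782969/8.

4782969/8


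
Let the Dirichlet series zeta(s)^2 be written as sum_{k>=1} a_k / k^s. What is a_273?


The Dirichlet convolution of the constant function 1 with itself gives (1 * 1)(k) = sum_{d | k} 1 = d(k), the number of positive divisors of k.
Since zeta(s) = sum_{k>=1} 1/k^s, we have zeta(s)^2 = sum_{k>=1} d(k)/k^s, so a_k = d(k).
For k = 273: the divisors are 1, 3, 7, 13, 21, 39, 91, 273.
Count = 8.

8


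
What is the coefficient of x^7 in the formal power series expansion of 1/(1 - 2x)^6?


The general identity 1/(1 - c x)^r = sum_{k>=0} c^k C(k + r - 1, r - 1) x^k follows by substituting y = c x into 1/(1 - y)^r = sum_{k>=0} C(k + r - 1, r - 1) y^k.
For c = 2, r = 6, k = 7:
2^7 * C(12, 5) = 128 * 792 = 101376.

101376


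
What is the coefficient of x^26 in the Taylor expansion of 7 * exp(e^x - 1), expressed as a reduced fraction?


exp(e^x - 1) = sum_{k>=0} Bell_k x^k / k!, where Bell_k is the k-th Bell number.
So the coefficient of x^26 is 7 * Bell_26 / 26!.
Computing: Bell_26 = 49631246523618756274 and 26! = 403291461126605635584000000, giving
7 * 49631246523618756274/403291461126605635584000000 = 1459742544812316361/1694501937506746368000000.

1459742544812316361/1694501937506746368000000


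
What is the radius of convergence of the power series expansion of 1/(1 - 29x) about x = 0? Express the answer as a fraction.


Expanding 1/(1 - 29x) = sum_{k>=0} 29^k x^k, the series converges when |29x| < 1, i.e., |x| < 1/29.
So the radius of convergence is 1/29 = 1/29.

1/29


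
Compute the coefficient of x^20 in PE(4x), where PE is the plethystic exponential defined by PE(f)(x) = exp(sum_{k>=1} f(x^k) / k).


With f(x) = 4x, the exponent is sum_{k>=1} 4 x^k / k = 4 * (-ln(1 - x)). Exponentiating:
PE(4x) = exp(-4 ln(1 - x)) = 1/(1 - x)^4.
By the negative binomial expansion, [x^n] 1/(1 - x)^4 = C(n + 3, 3).
For n = 20: C(23, 3) = 1771.

1771


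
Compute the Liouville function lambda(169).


The Liouville function is lambda(k) = (-1)^Omega(k), where Omega(k) counts the prime factors of k with multiplicity.
Factoring: 169 = 13 * 13, so Omega(169) = 2.
lambda(169) = (-1)^2 = 1.

1


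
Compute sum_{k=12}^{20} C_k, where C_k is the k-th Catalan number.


C_12 through C_20: 208012, 742900, 2674440, 9694845, 35357670, 129644790, 477638700, 1767263190, 6564120420
Sum = 208012 + 742900 + 2674440 + 9694845 + 35357670 + 129644790 + 477638700 + 1767263190 + 6564120420
= 8987344967

8987344967


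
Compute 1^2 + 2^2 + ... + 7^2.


This power sum has a closed form given by Faulhaber's formula
sum_{k=1}^{m} k^p = (1 / (p + 1)) * sum_{j=0}^{p} C(p + 1, j) B_j m^(p + 1 - j),
but for small m direct computation is fastest:
1 + 4 + 9 + 16 + 25 + 36 + 49 = 140.

140


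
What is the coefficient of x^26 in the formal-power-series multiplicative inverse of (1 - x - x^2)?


Let the inverse be f(x) = sum_{k>=0} a_k x^k. From f(x) * (1 - x - x^2) = 1 and matching coefficients:
 x^0: a_0 = 1.
 x^1: a_1 - a_0 = 0, so a_1 = 1.
 x^k (k >= 2): a_k - a_{k-1} - a_{k-2} = 0, i.e. a_k = a_{k-1} + a_{k-2}.
This is the Fibonacci-type recurrence shifted so that a_0 = a_1 = 1.
Iterating: a_0=1, a_1=1, a_2=2, a_3=3, a_4=5, a_5=8, a_6=13, a_7=21, a_8=34, a_9=55, ...
a_26 = 196418.

196418


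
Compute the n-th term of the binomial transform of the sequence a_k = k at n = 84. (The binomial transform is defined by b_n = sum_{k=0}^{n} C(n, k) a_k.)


With a_k = k, b_n = sum_{k=0}^{n} C(n, k) k. Using k * C(n, k) = n * C(n-1, k-1) gives b_n = n * sum_{k>=1} C(n-1, k-1) = n * 2^(n-1).
For n = 84: 84 * 2^83 = 84 * 9671406556917033397649408 = 812398150781030805402550272.

812398150781030805402550272


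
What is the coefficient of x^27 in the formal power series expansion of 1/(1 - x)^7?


The negative binomial / multiset identity is
1/(1 - x)^r = sum_{k>=0} C(k + r - 1, r - 1) x^k.
Here r = 7 and k = 27, so the coefficient is
C(27 + 6, 6) = C(33, 6)
= 1107568

1107568


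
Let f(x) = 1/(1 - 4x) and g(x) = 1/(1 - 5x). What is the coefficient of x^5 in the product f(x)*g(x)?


The coefficient of x^n in f*g is the Cauchy product: sum_{k=0}^{n} a^k * b^(n-k).
With a=4, b=5, n=5:
sum_{k=0}^{5} 4^k * 5^(5-k)
= 11529

11529


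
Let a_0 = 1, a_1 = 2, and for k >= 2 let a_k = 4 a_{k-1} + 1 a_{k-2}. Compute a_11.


Iterating the recurrence forward:
a_0 = 1
a_1 = 2
a_2 = 4*2 + 1*1 = 9
a_3 = 4*9 + 1*2 = 38
a_4 = 4*38 + 1*9 = 161
a_5 = 4*161 + 1*38 = 682
a_6 = 4*682 + 1*161 = 2889
a_7 = 4*2889 + 1*682 = 12238
a_8 = 4*12238 + 1*2889 = 51841
a_9 = 4*51841 + 1*12238 = 219602
a_10 = 4*219602 + 1*51841 = 930249
a_11 = 4*930249 + 1*219602 = 3940598
So a_11 = 3940598.

3940598


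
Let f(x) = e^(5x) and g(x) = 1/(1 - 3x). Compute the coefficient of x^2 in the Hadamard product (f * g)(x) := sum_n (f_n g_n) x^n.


Expanding: f_k = 5^k/k! (from e^(5x)) and g_k = 3^k (from 1/(1 - 3x)). So the Hadamard coefficient (f * g)_k = 5^k 3^k / k! = (15)^k / k!.
For k = 2: 15^2/2! = 225/2 = 225/2.

225/2


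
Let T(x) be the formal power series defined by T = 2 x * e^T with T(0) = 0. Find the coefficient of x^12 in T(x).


Apply the Lagrange inversion formula: if T = 2 x * phi(T) with phi(t) = e^t, then
[x^n] T = 2^n * (1/n) [t^(n-1)] phi(t)^n = 2^n * (1/n) [t^(n-1)] e^(n t) = 2^n * (1/n) * n^(n-1) / (n-1)! = 2^n * n^(n-1) / n!.
When c = 1 this is the Cayley count of rooted labeled trees on n vertices, divided by n!.
For n = 12: 2^12 * 12^11 / 12! = 4096 * 743008370688/479001600 = 12230590464/1925.

12230590464/1925


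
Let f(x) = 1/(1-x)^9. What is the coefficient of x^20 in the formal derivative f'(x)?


Differentiate: d/dx [ 1/(1-x)^r ] = r / (1-x)^(r+1).
Here r = 9, so f'(x) = 9 / (1-x)^10.
The expansion of 1/(1-x)^(r+1) has coefficient of x^n equal to C(n+r, r).
So the coefficient of x^20 in f'(x) is
9 * C(29, 9) = 9 * 10015005 = 90135045

90135045


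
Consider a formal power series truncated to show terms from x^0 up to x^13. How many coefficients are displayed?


From x^0 to x^13 inclusive, the count is 13 - 0 + 1 = 14.

14


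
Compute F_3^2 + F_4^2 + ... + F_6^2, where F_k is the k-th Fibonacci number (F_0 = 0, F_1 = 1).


There is a standard identity sum_{k=0}^{N} F_k^2 = F_N * F_{N+1} (proved inductively from the telescoping relation F_k^2 = F_k F_{k+1} - F_{k-1} F_k). Then
sum_{k=3}^{6} F_k^2 = F_6 F_7 - F_2 F_3.
Computing: F_6 = 8, F_7 = 13, F_2 = 1, F_3 = 2.
Sum = 8 * 13 - 1 * 2 = 102.

102


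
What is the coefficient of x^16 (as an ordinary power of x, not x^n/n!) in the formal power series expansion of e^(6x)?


The exponential series is e^y = sum_{k>=0} y^k / k!. Substituting y = 6x gives
e^(6x) = sum_{k>=0} 6^k x^k / k!.
So the coefficient of x^n is a^n/n! with a = 6, n = 16:
6^16 / 16! = 2821109907456/20922789888000 = 118098/875875

118098/875875


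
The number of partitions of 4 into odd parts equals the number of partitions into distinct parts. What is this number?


Computing partitions of 4 into odd parts (1, 3, 5, ...):
Using the generating function prod_{k>=0} 1/(1-x^(2k+1)),
the count is 2

2


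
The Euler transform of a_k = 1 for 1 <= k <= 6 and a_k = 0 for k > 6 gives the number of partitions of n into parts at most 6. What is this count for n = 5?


Partitions of 5 into parts at most 6:
Using generating function (1-x)^(-1)(1-x^2)^(-1)...(1-x^6)^(-1),
the coefficient of x^5 = 7

7


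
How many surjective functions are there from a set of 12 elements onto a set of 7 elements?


By inclusion-exclusion on which target elements are missed, the number of surjections from an n-set onto a k-set is
surj(n, k) = sum_{j=0}^{k} (-1)^j C(k, j) (k - j)^n.
Equivalently surj(n, k) = k! * S(n, k), where S(n, k) is the Stirling number of the second kind.
For n = 12, k = 7:
S(12, 7) = 627396, so
surj = 7! * 627396 = 5040 * 627396 = 3162075840.

3162075840


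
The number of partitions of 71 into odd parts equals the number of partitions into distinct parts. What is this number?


Computing partitions of 71 into odd parts (1, 3, 5, ...):
Using the generating function prod_{k>=0} 1/(1-x^(2k+1)),
the count is 32992

32992


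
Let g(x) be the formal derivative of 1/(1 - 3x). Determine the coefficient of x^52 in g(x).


Differentiate termwise: d/dx sum_{k>=0} 3^k x^k = sum_{k>=1} k 3^k x^(k-1) = sum_{j>=0} (j+1) 3^(j+1) x^j.
Equivalently, d/dx [1/(1 - 3x)] = 3/(1 - 3x)^2.
For j = 52: 53 * 3^53 = 53 * 19383245667680019896796723 = 1027312020387041054530226319.

1027312020387041054530226319


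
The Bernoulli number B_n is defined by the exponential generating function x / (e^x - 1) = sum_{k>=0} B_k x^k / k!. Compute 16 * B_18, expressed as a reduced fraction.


Bernoulli numbers can also be computed recursively via B_0 = 1 and sum_{j=0}^{m} C(m+1, j) B_j = 0 for m >= 1. Odd-index Bernoulli numbers vanish for k >= 3.
Computing B_18 = 43867/798, so 16 * B_18 = 16 * 43867/798 = 350936/399.

350936/399


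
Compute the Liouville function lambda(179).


The Liouville function is lambda(k) = (-1)^Omega(k), where Omega(k) counts the prime factors of k with multiplicity.
Factoring: 179 = 179, so Omega(179) = 1.
lambda(179) = (-1)^1 = -1.

-1


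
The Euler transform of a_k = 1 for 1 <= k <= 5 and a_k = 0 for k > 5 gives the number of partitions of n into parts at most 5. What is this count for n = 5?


Partitions of 5 into parts at most 5:
Using generating function (1-x)^(-1)(1-x^2)^(-1)...(1-x^5)^(-1),
the coefficient of x^5 = 7

7


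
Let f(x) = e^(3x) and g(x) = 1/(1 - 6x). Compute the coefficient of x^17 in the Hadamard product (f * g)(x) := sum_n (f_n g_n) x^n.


Expanding: f_k = 3^k/k! (from e^(3x)) and g_k = 6^k (from 1/(1 - 6x)). So the Hadamard coefficient (f * g)_k = 3^k 6^k / k! = (18)^k / k!.
For k = 17: 18^17/17! = 2185911559738696531968/355687428096000 = 91507169819844/14889875.

91507169819844/14889875


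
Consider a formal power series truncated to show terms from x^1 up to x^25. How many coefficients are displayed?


From x^1 to x^25 inclusive, the count is 25 - 1 + 1 = 25.

25


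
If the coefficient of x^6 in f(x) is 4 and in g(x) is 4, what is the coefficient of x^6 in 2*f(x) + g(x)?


Scalar multiplication scales coefficients: 2 * 4 = 8.
Then add the g coefficient: 8 + 4
= 12

12


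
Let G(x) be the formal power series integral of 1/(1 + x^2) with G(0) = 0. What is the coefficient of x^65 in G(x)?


1/(1 + x^2) = sum_{j>=0} (-1)^j x^(2j). Integrating termwise with G(0) = 0:
G(x) = sum_{j>=0} (-1)^j x^(2j+1) / (2j+1) = arctan(x).
Only odd powers are nonzero. For x^65 write 65 = 2*32 + 1, giving
(-1)^32 / 65 = 1/65 = 1/65.

1/65


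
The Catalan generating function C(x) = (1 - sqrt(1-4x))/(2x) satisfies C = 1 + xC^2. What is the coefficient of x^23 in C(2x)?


Substituting x -> 2x scales the n-th coefficient by 2^n, so [x^23] C(2x) = 2^23 * C_23.
C_23 = C(2*23, 23)/(24) = 8233430727600/24 = 343059613650.
So 2^23 * 343059613650 = 8388608 * 343059613650 = 2877792619541299200.

2877792619541299200


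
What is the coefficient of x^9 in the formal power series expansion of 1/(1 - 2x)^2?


The general identity 1/(1 - c x)^r = sum_{k>=0} c^k C(k + r - 1, r - 1) x^k follows by substituting y = c x into 1/(1 - y)^r = sum_{k>=0} C(k + r - 1, r - 1) y^k.
For c = 2, r = 2, k = 9:
2^9 * C(10, 1) = 512 * 10 = 5120.

5120


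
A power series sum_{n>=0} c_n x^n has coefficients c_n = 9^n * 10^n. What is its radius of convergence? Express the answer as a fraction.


By the root test (Cauchy-Hadamard), the radius is R = 1 / limsup_n |c_n|^(1/n).
Here |c_n|^(1/n) = (9^n * 10^n)^(1/n) = 9 * 10 = 90 for all n.
So R = 1/90 = 1/90.

1/90


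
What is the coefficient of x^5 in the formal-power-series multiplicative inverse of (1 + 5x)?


The inverse is 1/(1 + 5x). Apply the geometric identity 1/(1 - y) = sum_{k>=0} y^k with y = -5x:
1/(1 + 5x) = sum_{k>=0} (-5)^k x^k.
So the coefficient of x^5 is (-5)^5 = -3125.

-3125


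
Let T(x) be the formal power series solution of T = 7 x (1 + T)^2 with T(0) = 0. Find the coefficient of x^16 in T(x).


Apply the Lagrange inversion formula: if T = 7 x * phi(T) with phi(t) = (1 + t)^2, then [x^n] T = 7^n * (1/n) [t^(n-1)] phi(t)^n = 7^n * (1/n) [t^(n-1)] (1 + t)^(2n) = 7^n * (1/n) C(2n, n-1).
Using the identity C(2n, n-1) = C(2n, n) * n / (n+1), the unscaled factor equals C(2n, n) / (n+1) = C_n, the n-th Catalan number.
For n = 16: C_16 = C(32, 16) / 17 = 601080390/17 = 35357670.
With the 7^16 = 33232930569601 factor, the coefficient is 33232930569601 * 35357670 = 1175038992212864189670.

1175038992212864189670


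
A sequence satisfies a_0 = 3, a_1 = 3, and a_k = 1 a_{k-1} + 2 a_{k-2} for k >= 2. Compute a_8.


The characteristic equation is t^2 - 1 t - 2 = 0, with roots r_1 = 2 and r_2 = -1 (so c_1 = r_1 + r_2, c_2 = -r_1 r_2 as required).
One can use the closed form a_n = A r_1^n + B r_2^n, but direct iteration is more reliable:
a_0 = 3, a_1 = 3, a_2 = 9, a_3 = 15, a_4 = 33, a_5 = 63, a_6 = 129, a_7 = 255, a_8 = 513.
So a_8 = 513.

513


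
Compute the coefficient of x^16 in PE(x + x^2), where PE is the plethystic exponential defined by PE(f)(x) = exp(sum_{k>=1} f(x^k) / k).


With f(x) = x + x^2, the exponent is sum_{k>=1} (x^k + x^(2k)) / k = -ln(1 - x) - ln(1 - x^2). Exponentiating:
PE(x + x^2) = 1 / ((1 - x)(1 - x^2)).
This is the generating function for partitions of n into parts of size 1 or 2. The number of 2's can be any j in 0..8, and the rest are 1's, so
[x^16] = floor(16/2) + 1 = 9.

9


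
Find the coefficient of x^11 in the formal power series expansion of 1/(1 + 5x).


Write 1/(1 + c x) = 1/(1 - (-c) x) and apply the geometric-series identity
1/(1 - y) = sum_{k>=0} y^k to get 1/(1 + c x) = sum_{k>=0} (-c)^k x^k.
So the coefficient of x^k is (-c)^k = (-1)^k * c^k.
Here c = 5 and k = 11:
(-5)^11 = -1 * 48828125 = -48828125

-48828125


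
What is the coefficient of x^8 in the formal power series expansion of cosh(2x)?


The Maclaurin series is cosh(t) = sum_{m>=0} t^(2m) / (2m)!, so substituting t = 2x, only even powers of x are nonzero, with coefficient of x^(2m) equal to 2^(2m) / (2m)!.
For x^8 the coefficient is 2^8/8! = 256/40320 = 2/315.

2/315


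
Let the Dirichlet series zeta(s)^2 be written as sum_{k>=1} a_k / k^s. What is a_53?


The Dirichlet convolution of the constant function 1 with itself gives (1 * 1)(k) = sum_{d | k} 1 = d(k), the number of positive divisors of k.
Since zeta(s) = sum_{k>=1} 1/k^s, we have zeta(s)^2 = sum_{k>=1} d(k)/k^s, so a_k = d(k).
For k = 53: the divisors are 1, 53.
Count = 2.

2


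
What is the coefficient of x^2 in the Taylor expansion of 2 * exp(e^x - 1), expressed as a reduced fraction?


exp(e^x - 1) = sum_{k>=0} Bell_k x^k / k!, where Bell_k is the k-th Bell number.
So the coefficient of x^2 is 2 * Bell_2 / 2!.
Computing: Bell_2 = 2 and 2! = 2, giving
2 * 2/2 = 2.

2


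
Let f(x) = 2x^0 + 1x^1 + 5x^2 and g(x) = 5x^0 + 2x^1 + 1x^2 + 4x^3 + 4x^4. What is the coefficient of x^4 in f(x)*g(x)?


Cauchy product at x^4:
2*4 + 1*4 + 5*1
= 17

17


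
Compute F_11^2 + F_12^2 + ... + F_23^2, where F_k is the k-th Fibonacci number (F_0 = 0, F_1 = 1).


There is a standard identity sum_{k=0}^{N} F_k^2 = F_N * F_{N+1} (proved inductively from the telescoping relation F_k^2 = F_k F_{k+1} - F_{k-1} F_k). Then
sum_{k=11}^{23} F_k^2 = F_23 F_24 - F_10 F_11.
Computing: F_23 = 28657, F_24 = 46368, F_10 = 55, F_11 = 89.
Sum = 28657 * 46368 - 55 * 89 = 1328762881.

1328762881


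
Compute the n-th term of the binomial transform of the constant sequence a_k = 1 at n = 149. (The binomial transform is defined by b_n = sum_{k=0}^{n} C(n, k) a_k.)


With a_k = 1 for all k, b_n = sum_{k=0}^{n} C(n, k) = 2^n by the binomial theorem.
For n = 149: 2^149 = 713623846352979940529142984724747568191373312.

713623846352979940529142984724747568191373312


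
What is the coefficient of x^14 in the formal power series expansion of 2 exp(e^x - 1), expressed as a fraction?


exp(e^x - 1) is the exponential generating function for the Bell numbers Bell_k: exp(e^x - 1) = sum_{k>=0} Bell_k x^k / k!.
So the coefficient of x^14 in 2 exp(e^x - 1) is 2 Bell_14 / 14!.
Computing: Bell_14 = 190899322 and 14! = 87178291200, giving
2 * 190899322/87178291200 = 95449661/21794572800.

95449661/21794572800


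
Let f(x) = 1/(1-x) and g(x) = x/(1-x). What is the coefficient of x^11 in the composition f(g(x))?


First simplify the composition: f(g(x)) = 1/(1 - x/(1-x)) = (1-x)/((1-x) - x) = (1-x)/(1-2x).
Now extract the coefficient. Write (1-x)/(1-2x) = 1/(1-2x) - x/(1-2x).
The coefficient of x^n in 1/(1-2x) is 2^n, and in x/(1-2x) is 2^(n-1) (for n >= 1).
So the coefficient of x^11 is 2^11 - 2^10 = 2048 - 1024 = 1024.

1024


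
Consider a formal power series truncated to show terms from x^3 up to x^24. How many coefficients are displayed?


From x^3 to x^24 inclusive, the count is 24 - 3 + 1 = 22.

22


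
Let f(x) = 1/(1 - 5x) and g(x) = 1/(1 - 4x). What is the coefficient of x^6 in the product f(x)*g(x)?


The coefficient of x^n in f*g is the Cauchy product: sum_{k=0}^{n} a^k * b^(n-k).
With a=5, b=4, n=6:
sum_{k=0}^{6} 5^k * 4^(6-k)
= 61741

61741


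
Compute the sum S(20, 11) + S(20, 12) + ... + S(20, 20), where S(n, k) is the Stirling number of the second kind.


By definition, S(n, k) counts partitions of an n-set into exactly k nonempty blocks.
Computing row n = 20 for k = 11..20:
S(20, k): 1900842429486, 411016633391, 61068660380, 6302524580, 452329200, 22350954, 741285, 15675, 190, 1
Sum = 2379705685142.

2379705685142


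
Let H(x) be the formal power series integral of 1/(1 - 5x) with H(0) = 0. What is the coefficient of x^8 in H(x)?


1/(1 - 5x) = sum_{k>=0} 5^k x^k. Integrating termwise with H(0) = 0:
H(x) = sum_{k>=0} 5^k x^(k+1) / (k+1) = sum_{m>=1} 5^(m-1) x^m / m.
For m = 8: 5^7/8 = 78125/8 = 78125/8.

78125/8


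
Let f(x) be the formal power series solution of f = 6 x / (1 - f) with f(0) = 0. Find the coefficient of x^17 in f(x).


Apply Lagrange inversion: f = 6 x * phi(f) with phi(t) = 1/(1 - t), so
[x^n] f = 6^n * (1/n) [t^(n-1)] phi(t)^n = 6^n * (1/n) [t^(n-1)] (1 - t)^(-n) = 6^n * (1/n) C(2n - 2, n - 1) = 6^n * C_{n-1}.
For n = 17: C_16 = C(32, 16) / 17 = 601080390/17 = 35357670.
With the 6^17 = 16926659444736 factor, the coefficient is 16926659444736 * 35357670 = 598487238849358725120.

598487238849358725120


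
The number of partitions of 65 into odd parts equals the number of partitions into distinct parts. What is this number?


Computing partitions of 65 into odd parts (1, 3, 5, ...):
Using the generating function prod_{k>=0} 1/(1-x^(2k+1)),
the count is 18200

18200


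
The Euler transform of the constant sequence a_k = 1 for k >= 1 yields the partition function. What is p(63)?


The Euler transform converts the sequence a_k = 1 into the number of integer partitions.
Using the recurrence or dynamic programming:
p(63) = 1505499

1505499


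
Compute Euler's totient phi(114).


phi(n) counts integers in [1, n] coprime to n. Using the multiplicative formula phi(n) = n * prod_{p | n} (1 - 1/p):
114 = 2 * 3 * 19, so
phi(114) = 114 * (1 - 1/2) * (1 - 1/3) * (1 - 1/19) = 36.

36


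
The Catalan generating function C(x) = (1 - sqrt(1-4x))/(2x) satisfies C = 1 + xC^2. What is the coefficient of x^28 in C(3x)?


Substituting x -> 3x scales the n-th coefficient by 3^n, so [x^28] C(3x) = 3^28 * C_28.
C_28 = C(2*28, 28)/(29) = 7648690600760440/29 = 263747951750360.
So 3^28 * 263747951750360 = 22876792454961 * 263747951750360 = 6033707152614053521415535960.

6033707152614053521415535960


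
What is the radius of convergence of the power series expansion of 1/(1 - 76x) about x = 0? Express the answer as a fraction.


Expanding 1/(1 - 76x) = sum_{k>=0} 76^k x^k, the series converges when |76x| < 1, i.e., |x| < 1/76.
So the radius of convergence is 1/76 = 1/76.

1/76


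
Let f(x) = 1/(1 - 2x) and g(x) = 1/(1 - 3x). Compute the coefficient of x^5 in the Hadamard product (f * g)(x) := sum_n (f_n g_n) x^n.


f has coefficients f_k = 2^k and g has coefficients g_k = 3^k, so the Hadamard product has coefficient (f*g)_k = 2^k * 3^k = 6^k.
For k = 5: 6^5 = 7776.

7776


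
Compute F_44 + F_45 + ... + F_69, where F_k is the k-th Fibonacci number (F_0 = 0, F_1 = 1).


Use the identity sum_{k=0}^{N} F_k = F_{N+2} - 1 (which follows from F_{k+2} - F_{k+1} = F_k). Then
sum_{k=44}^{69} F_k = (F_{71} - 1) - (F_{45} - 1) = F_{71} - F_{45}.
Computing: F_{71} = 308061521170129, F_{45} = 1134903170, so
Sum = 308061521170129 - 1134903170 = 308060386266959.

308060386266959


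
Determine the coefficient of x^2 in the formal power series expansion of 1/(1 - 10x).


The geometric series identity gives 1/(1 - c x) = sum_{k>=0} c^k x^k, so the coefficient of x^k is c^k.
Here c = 10 and k = 2.
Computing: 10^2 = 100

100


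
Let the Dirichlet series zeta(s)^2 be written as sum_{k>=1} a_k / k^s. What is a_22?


The Dirichlet convolution of the constant function 1 with itself gives (1 * 1)(k) = sum_{d | k} 1 = d(k), the number of positive divisors of k.
Since zeta(s) = sum_{k>=1} 1/k^s, we have zeta(s)^2 = sum_{k>=1} d(k)/k^s, so a_k = d(k).
For k = 22: the divisors are 1, 2, 11, 22.
Count = 4.

4


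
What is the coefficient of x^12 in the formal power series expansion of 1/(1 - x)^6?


The expansion 1/(1 - x)^r = sum_{k>=0} C(k + r - 1, r - 1) x^k follows from the multiset / negative-binomial theorem (or from repeated differentiation of the geometric series).
For r = 6 and k = 12:
C(17, 5) = 355687428096000 / (120 * 479001600) = 6188.

6188


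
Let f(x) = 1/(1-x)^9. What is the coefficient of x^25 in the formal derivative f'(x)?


Differentiate: d/dx [ 1/(1-x)^r ] = r / (1-x)^(r+1).
Here r = 9, so f'(x) = 9 / (1-x)^10.
The expansion of 1/(1-x)^(r+1) has coefficient of x^n equal to C(n+r, r).
So the coefficient of x^25 in f'(x) is
9 * C(34, 9) = 9 * 52451256 = 472061304

472061304


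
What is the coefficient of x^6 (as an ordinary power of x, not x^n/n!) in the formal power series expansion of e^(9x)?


The exponential series is e^y = sum_{k>=0} y^k / k!. Substituting y = 9x gives
e^(9x) = sum_{k>=0} 9^k x^k / k!.
So the coefficient of x^n is a^n/n! with a = 9, n = 6:
9^6 / 6! = 531441/720 = 59049/80

59049/80


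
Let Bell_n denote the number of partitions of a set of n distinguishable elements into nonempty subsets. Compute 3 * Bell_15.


Bell_15 can be computed from the Bell triangle or from Dobinski's identity Bell_n = (1/e) * sum_{k>=0} k^n / k!.
Computing Bell_15 = 1382958545.
Then 3 * 1382958545 = 4148875635.

4148875635


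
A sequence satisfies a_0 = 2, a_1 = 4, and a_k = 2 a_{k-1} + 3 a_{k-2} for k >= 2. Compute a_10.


The characteristic equation is t^2 - 2 t - 3 = 0, with roots r_1 = 3 and r_2 = -1 (so c_1 = r_1 + r_2, c_2 = -r_1 r_2 as required).
One can use the closed form a_n = A r_1^n + B r_2^n, but direct iteration is more reliable:
a_0 = 2, a_1 = 4, a_2 = 14, a_3 = 40, a_4 = 122, a_5 = 364, a_6 = 1094, a_7 = 3280, a_8 = 9842, a_9 = 29524, a_10 = 88574.
So a_10 = 88574.

88574


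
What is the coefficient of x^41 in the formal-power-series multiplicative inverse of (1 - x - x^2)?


Let the inverse be f(x) = sum_{k>=0} a_k x^k. From f(x) * (1 - x - x^2) = 1 and matching coefficients:
 x^0: a_0 = 1.
 x^1: a_1 - a_0 = 0, so a_1 = 1.
 x^k (k >= 2): a_k - a_{k-1} - a_{k-2} = 0, i.e. a_k = a_{k-1} + a_{k-2}.
This is the Fibonacci-type recurrence shifted so that a_0 = a_1 = 1.
Iterating: a_0=1, a_1=1, a_2=2, a_3=3, a_4=5, a_5=8, a_6=13, a_7=21, a_8=34, a_9=55, ...
a_41 = 267914296.

267914296


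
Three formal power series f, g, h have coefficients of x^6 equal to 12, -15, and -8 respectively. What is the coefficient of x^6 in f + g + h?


Series addition is componentwise:
12 + -15 + -8
= -11

-11


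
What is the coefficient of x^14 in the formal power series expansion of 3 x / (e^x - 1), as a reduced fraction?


The exponential generating function for Bernoulli numbers is
x / (e^x - 1) = sum_{k>=0} B_k x^k / k!.
So the coefficient of x^14 in 3 x / (e^x - 1) is 3 B_14 / 14!.
Computing: B_14 = 7/6, 14! = 87178291200, giving
3 * 7/6 / 87178291200 = 1/24908083200.

1/24908083200


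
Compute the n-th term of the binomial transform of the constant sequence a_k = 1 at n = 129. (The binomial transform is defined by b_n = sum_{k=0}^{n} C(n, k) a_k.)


With a_k = 1 for all k, b_n = sum_{k=0}^{n} C(n, k) = 2^n by the binomial theorem.
For n = 129: 2^129 = 680564733841876926926749214863536422912.

680564733841876926926749214863536422912


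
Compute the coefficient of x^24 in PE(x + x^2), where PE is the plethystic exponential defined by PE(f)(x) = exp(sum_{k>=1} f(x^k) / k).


With f(x) = x + x^2, the exponent is sum_{k>=1} (x^k + x^(2k)) / k = -ln(1 - x) - ln(1 - x^2). Exponentiating:
PE(x + x^2) = 1 / ((1 - x)(1 - x^2)).
This is the generating function for partitions of n into parts of size 1 or 2. The number of 2's can be any j in 0..12, and the rest are 1's, so
[x^24] = floor(24/2) + 1 = 13.

13


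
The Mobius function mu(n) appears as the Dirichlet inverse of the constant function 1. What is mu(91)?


91 = 7 * 13 (all distinct primes).
mu(91) = (-1)^2 = 1

1


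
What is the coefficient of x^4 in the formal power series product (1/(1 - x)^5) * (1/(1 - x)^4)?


Combine the factors: (1/(1 - x)^5) * (1/(1 - x)^4) = 1/(1 - x)^9.
Then use 1/(1 - x)^r = sum_{k>=0} C(k + r - 1, r - 1) x^k with r = 9 and k = 4:
C(12, 8) = 495.

495


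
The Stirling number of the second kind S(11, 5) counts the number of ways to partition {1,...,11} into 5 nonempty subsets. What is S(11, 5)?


Using the explicit formula S(n,k) = (1/k!) sum_{j=0}^{k} (-1)^(k-j) C(k,j) j^n:
S(11, 5) = 246730
Equivalently, S(n,k) is n! times the coefficient of x^n in the EGF (e^x - 1)^k / k!.

246730


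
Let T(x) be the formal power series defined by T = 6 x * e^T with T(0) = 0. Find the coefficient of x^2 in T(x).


Apply the Lagrange inversion formula: if T = 6 x * phi(T) with phi(t) = e^t, then
[x^n] T = 6^n * (1/n) [t^(n-1)] phi(t)^n = 6^n * (1/n) [t^(n-1)] e^(n t) = 6^n * (1/n) * n^(n-1) / (n-1)! = 6^n * n^(n-1) / n!.
When c = 1 this is the Cayley count of rooted labeled trees on n vertices, divided by n!.
For n = 2: 6^2 * 2^1 / 2! = 36 * 2/2 = 36.

36


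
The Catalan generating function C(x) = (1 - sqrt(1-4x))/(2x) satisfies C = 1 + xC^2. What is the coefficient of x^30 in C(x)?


Substituting x -> x scales the n-th coefficient by 1, so [x^30] C(x) = C_30.
C_30 = C(2*30, 30)/(31) = 118264581564861424/31 = 3814986502092304.
= 3814986502092304.

3814986502092304


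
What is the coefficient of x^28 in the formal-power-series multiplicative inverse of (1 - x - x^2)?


Let the inverse be f(x) = sum_{k>=0} a_k x^k. From f(x) * (1 - x - x^2) = 1 and matching coefficients:
 x^0: a_0 = 1.
 x^1: a_1 - a_0 = 0, so a_1 = 1.
 x^k (k >= 2): a_k - a_{k-1} - a_{k-2} = 0, i.e. a_k = a_{k-1} + a_{k-2}.
This is the Fibonacci-type recurrence shifted so that a_0 = a_1 = 1.
Iterating: a_0=1, a_1=1, a_2=2, a_3=3, a_4=5, a_5=8, a_6=13, a_7=21, a_8=34, a_9=55, ...
a_28 = 514229.

514229


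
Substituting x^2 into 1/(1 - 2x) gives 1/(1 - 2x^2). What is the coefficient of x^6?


The coefficient of x^(2m) in 1/(1 - 2x^2) is 2^m.
With n = 6 = 2*3, the coefficient is 2^3 = 8.

8


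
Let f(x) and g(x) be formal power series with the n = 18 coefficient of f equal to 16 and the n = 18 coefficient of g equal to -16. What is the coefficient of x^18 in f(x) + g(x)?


Addition of formal power series is termwise.
The coefficient of x^18 in f + g = 16 + -16
= 0

0


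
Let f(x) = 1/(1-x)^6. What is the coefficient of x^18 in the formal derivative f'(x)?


Differentiate: d/dx [ 1/(1-x)^r ] = r / (1-x)^(r+1).
Here r = 6, so f'(x) = 6 / (1-x)^7.
The expansion of 1/(1-x)^(r+1) has coefficient of x^n equal to C(n+r, r).
So the coefficient of x^18 in f'(x) is
6 * C(24, 6) = 6 * 134596 = 807576

807576


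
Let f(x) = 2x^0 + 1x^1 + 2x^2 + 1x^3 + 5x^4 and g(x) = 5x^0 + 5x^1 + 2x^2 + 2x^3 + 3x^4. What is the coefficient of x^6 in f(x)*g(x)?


Cauchy product at x^6:
2*3 + 1*2 + 5*2
= 18

18


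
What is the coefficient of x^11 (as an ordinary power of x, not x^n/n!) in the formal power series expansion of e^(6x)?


The exponential series is e^y = sum_{k>=0} y^k / k!. Substituting y = 6x gives
e^(6x) = sum_{k>=0} 6^k x^k / k!.
So the coefficient of x^n is a^n/n! with a = 6, n = 11:
6^11 / 11! = 362797056/39916800 = 17496/1925

17496/1925


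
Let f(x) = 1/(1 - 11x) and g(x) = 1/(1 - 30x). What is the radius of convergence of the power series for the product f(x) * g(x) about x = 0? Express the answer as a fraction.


The radius of 1/(1 - 11x) is 1/11 (nearest singularity at x = 1/11), and the radius of 1/(1 - 30x) is 1/30.
The product f(x)*g(x) = 1/((1 - 11x)(1 - 30x)) has singularities at both 1/11 and 1/30, so its radius of convergence is the distance to the nearest one:
min(1/11, 1/30) = 1/30.

1/30


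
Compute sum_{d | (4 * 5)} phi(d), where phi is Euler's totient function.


First, 4 * 5 = 20. One classical identity is sum_{d | n} phi(d) = n (each k in [1, n] has a unique gcd with n, and among the k's with gcd(k, n) = n/d there are phi(d) of them). So the sum equals 20. We also verify directly:
Divisors of 20: 1, 2, 4, 5, 10, 20.
phi values: 1, 1, 2, 4, 4, 8.
Sum = 20.

20
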